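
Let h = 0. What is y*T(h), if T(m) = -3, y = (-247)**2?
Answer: -183027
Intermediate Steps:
y = 61009
y*T(h) = 61009*(-3) = -183027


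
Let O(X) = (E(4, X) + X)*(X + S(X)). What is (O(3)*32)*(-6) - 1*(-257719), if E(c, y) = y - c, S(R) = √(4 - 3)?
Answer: 256183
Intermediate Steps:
S(R) = 1 (S(R) = √1 = 1)
O(X) = (1 + X)*(-4 + 2*X) (O(X) = ((X - 1*4) + X)*(X + 1) = ((X - 4) + X)*(1 + X) = ((-4 + X) + X)*(1 + X) = (-4 + 2*X)*(1 + X) = (1 + X)*(-4 + 2*X))
(O(3)*32)*(-6) - 1*(-257719) = ((-4 - 2*3 + 2*3²)*32)*(-6) - 1*(-257719) = ((-4 - 6 + 2*9)*32)*(-6) + 257719 = ((-4 - 6 + 18)*32)*(-6) + 257719 = (8*32)*(-6) + 257719 = 256*(-6) + 257719 = -1536 + 257719 = 256183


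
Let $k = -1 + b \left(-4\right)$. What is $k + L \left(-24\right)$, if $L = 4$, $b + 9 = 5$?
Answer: $-81$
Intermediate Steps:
$b = -4$ ($b = -9 + 5 = -4$)
$k = 15$ ($k = -1 - -16 = -1 + 16 = 15$)
$k + L \left(-24\right) = 15 + 4 \left(-24\right) = 15 - 96 = -81$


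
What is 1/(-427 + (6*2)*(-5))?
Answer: -1/487 ≈ -0.0020534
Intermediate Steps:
1/(-427 + (6*2)*(-5)) = 1/(-427 + 12*(-5)) = 1/(-427 - 60) = 1/(-487) = -1/487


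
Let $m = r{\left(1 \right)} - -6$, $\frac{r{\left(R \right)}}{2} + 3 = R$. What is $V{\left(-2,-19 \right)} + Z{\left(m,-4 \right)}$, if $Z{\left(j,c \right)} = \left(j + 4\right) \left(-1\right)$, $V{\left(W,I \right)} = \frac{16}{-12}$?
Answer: $- \frac{22}{3} \approx -7.3333$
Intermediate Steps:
$r{\left(R \right)} = -6 + 2 R$
$V{\left(W,I \right)} = - \frac{4}{3}$ ($V{\left(W,I \right)} = 16 \left(- \frac{1}{12}\right) = - \frac{4}{3}$)
$m = 2$ ($m = \left(-6 + 2 \cdot 1\right) - -6 = \left(-6 + 2\right) + 6 = -4 + 6 = 2$)
$Z{\left(j,c \right)} = -4 - j$ ($Z{\left(j,c \right)} = \left(4 + j\right) \left(-1\right) = -4 - j$)
$V{\left(-2,-19 \right)} + Z{\left(m,-4 \right)} = - \frac{4}{3} - 6 = - \frac{22}{3}$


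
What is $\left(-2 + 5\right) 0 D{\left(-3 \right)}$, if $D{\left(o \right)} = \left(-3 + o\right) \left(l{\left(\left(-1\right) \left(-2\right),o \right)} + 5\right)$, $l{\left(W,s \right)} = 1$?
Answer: $0$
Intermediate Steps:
$D{\left(o \right)} = -18 + 6 o$ ($D{\left(o \right)} = \left(-3 + o\right) \left(1 + 5\right) = \left(-3 + o\right) 6 = -18 + 6 o$)
$\left(-2 + 5\right) 0 D{\left(-3 \right)} = \left(-2 + 5\right) 0 \left(-18 + 6 \left(-3\right)\right) = 3 \cdot 0 \left(-18 - 18\right) = 0 \left(-36\right) = 0$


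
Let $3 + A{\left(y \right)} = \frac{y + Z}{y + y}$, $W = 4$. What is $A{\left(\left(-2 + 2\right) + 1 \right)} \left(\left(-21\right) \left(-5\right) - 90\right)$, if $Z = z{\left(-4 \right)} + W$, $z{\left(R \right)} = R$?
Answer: $- \frac{75}{2} \approx -37.5$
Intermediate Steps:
$Z = 0$ ($Z = -4 + 4 = 0$)
$A{\left(y \right)} = - \frac{5}{2}$ ($A{\left(y \right)} = -3 + \frac{y + 0}{y + y} = -3 + \frac{y}{2 y} = -3 + y \frac{1}{2 y} = -3 + \frac{1}{2} = - \frac{5}{2}$)
$A{\left(\left(-2 + 2\right) + 1 \right)} \left(\left(-21\right) \left(-5\right) - 90\right) = - \frac{5 \left(\left(-21\right) \left(-5\right) - 90\right)}{2} = - \frac{5 \left(105 - 90\right)}{2} = \left(- \frac{5}{2}\right) 15 = - \frac{75}{2}$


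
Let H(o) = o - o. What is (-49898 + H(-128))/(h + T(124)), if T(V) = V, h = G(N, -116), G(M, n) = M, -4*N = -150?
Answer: -99796/323 ≈ -308.97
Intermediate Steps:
N = 75/2 (N = -1/4*(-150) = 75/2 ≈ 37.500)
H(o) = 0
h = 75/2 ≈ 37.500
(-49898 + H(-128))/(h + T(124)) = (-49898 + 0)/(75/2 + 124) = -49898/323/2 = -49898*2/323 = -99796/323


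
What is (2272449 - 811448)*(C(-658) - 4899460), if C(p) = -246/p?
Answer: -2355019970959217/329 ≈ -7.1581e+12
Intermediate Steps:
(2272449 - 811448)*(C(-658) - 4899460) = (2272449 - 811448)*(-246/(-658) - 4899460) = 1461001*(-246*(-1/658) - 4899460) = 1461001*(123/329 - 4899460) = 1461001*(-1611922217/329) = -2355019970959217/329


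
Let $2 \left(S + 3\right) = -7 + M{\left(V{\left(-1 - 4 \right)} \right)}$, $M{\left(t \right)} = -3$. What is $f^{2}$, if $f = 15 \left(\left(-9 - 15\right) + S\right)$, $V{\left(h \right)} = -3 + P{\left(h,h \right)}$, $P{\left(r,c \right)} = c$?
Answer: $230400$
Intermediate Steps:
$V{\left(h \right)} = -3 + h$
$S = -8$ ($S = -3 + \frac{-7 - 3}{2} = -3 + \frac{1}{2} \left(-10\right) = -3 - 5 = -8$)
$f = -480$ ($f = 15 \left(\left(-9 - 15\right) - 8\right) = 15 \left(-24 - 8\right) = 15 \left(-32\right) = -480$)
$f^{2} = \left(-480\right)^{2} = 230400$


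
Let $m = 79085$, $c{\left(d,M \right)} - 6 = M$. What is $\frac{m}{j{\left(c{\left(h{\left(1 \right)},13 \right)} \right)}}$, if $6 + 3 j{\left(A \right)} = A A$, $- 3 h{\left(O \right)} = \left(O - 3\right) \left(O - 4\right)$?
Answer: $\frac{47451}{71} \approx 668.32$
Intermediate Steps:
$h{\left(O \right)} = - \frac{\left(-4 + O\right) \left(-3 + O\right)}{3}$ ($h{\left(O \right)} = - \frac{\left(O - 3\right) \left(O - 4\right)}{3} = - \frac{\left(-3 + O\right) \left(-4 + O\right)}{3} = - \frac{\left(-4 + O\right) \left(-3 + O\right)}{3}$)
$c{\left(d,M \right)} = 6 + M$
$j{\left(A \right)} = -2 + \frac{A^{2}}{3}$ ($j{\left(A \right)} = -2 + \frac{A A}{3} = -2 + \frac{A^{2}}{3}$)
$\frac{m}{j{\left(c{\left(h{\left(1 \right)},13 \right)} \right)}} = \frac{79085}{-2 + \frac{\left(6 + 13\right)^{2}}{3}} = \frac{79085}{-2 + \frac{19^{2}}{3}} = \frac{79085}{-2 + \frac{1}{3} \cdot 361} = \frac{79085}{-2 + \frac{361}{3}} = \frac{79085}{\frac{355}{3}} = 79085 \cdot \frac{3}{355} = \frac{47451}{71}$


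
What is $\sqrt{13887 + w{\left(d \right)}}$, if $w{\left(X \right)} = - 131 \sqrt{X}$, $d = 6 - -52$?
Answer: $\sqrt{13887 - 131 \sqrt{58}} \approx 113.53$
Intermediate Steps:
$d = 58$ ($d = 6 + 52 = 58$)
$\sqrt{13887 + w{\left(d \right)}} = \sqrt{13887 - 131 \sqrt{58}}$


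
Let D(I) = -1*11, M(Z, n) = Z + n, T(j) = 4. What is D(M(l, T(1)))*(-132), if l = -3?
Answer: 1452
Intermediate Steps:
D(I) = -11
D(M(l, T(1)))*(-132) = -11*(-132) = 1452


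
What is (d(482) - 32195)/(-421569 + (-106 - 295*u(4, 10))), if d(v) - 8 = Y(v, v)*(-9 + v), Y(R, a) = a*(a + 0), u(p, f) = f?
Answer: -21971413/84925 ≈ -258.72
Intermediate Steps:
Y(R, a) = a² (Y(R, a) = a*a = a²)
d(v) = 8 + v²*(-9 + v)
(d(482) - 32195)/(-421569 + (-106 - 295*u(4, 10))) = ((8 + 482³ - 9*482²) - 32195)/(-421569 + (-106 - 295*10)) = ((8 + 111980168 - 9*232324) - 32195)/(-421569 + (-106 - 2950)) = ((8 + 111980168 - 2090916) - 32195)/(-421569 - 3056) = (109889260 - 32195)/(-424625) = 109857065*(-1/424625) = -21971413/84925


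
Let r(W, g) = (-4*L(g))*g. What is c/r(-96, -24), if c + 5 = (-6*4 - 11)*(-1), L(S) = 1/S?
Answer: -15/2 ≈ -7.5000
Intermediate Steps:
L(S) = 1/S
r(W, g) = -4 (r(W, g) = (-4/g)*g = -4)
c = 30 (c = -5 + (-6*4 - 11)*(-1) = -5 + (-24 - 11)*(-1) = -5 - 35*(-1) = -5 + 35 = 30)
c/r(-96, -24) = 30/(-4) = 30*(-¼) = -15/2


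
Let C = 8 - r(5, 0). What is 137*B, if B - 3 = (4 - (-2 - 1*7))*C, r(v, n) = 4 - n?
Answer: 7535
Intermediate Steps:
C = 4 (C = 8 - (4 - 1*0) = 8 - (4 + 0) = 8 - 1*4 = 8 - 4 = 4)
B = 55 (B = 3 + (4 - (-2 - 1*7))*4 = 3 + (4 - (-2 - 7))*4 = 3 + (4 - 1*(-9))*4 = 3 + (4 + 9)*4 = 3 + 13*4 = 3 + 52 = 55)
137*B = 137*55 = 7535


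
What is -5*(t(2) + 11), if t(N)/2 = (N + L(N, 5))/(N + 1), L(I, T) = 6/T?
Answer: -197/3 ≈ -65.667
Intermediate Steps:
t(N) = 2*(6/5 + N)/(1 + N) (t(N) = 2*((N + 6/5)/(N + 1)) = 2*((N + 6*(1/5))/(1 + N)) = 2*((N + 6/5)/(1 + N)) = 2*((6/5 + N)/(1 + N)) = 2*(6/5 + N)/(1 + N))
-5*(t(2) + 11) = -5*(2*(6 + 5*2)/(5*(1 + 2)) + 11) = -5*((2/5)*(6 + 10)/3 + 11) = -5*((2/5)*(1/3)*16 + 11) = -5*(32/15 + 11) = -5*197/15 = -197/3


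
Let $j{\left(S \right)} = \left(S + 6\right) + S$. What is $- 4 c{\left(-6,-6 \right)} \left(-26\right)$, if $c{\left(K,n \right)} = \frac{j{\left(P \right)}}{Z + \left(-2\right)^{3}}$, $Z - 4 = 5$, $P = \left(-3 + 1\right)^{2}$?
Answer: $1456$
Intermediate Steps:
$P = 4$ ($P = \left(-2\right)^{2} = 4$)
$j{\left(S \right)} = 6 + 2 S$ ($j{\left(S \right)} = \left(6 + S\right) + S = 6 + 2 S$)
$Z = 9$ ($Z = 4 + 5 = 9$)
$c{\left(K,n \right)} = 14$ ($c{\left(K,n \right)} = \frac{6 + 2 \cdot 4}{9 + \left(-2\right)^{3}} = \frac{6 + 8}{9 - 8} = \frac{14}{1} = 14 \cdot 1 = 14$)
$- 4 c{\left(-6,-6 \right)} \left(-26\right) = \left(-4\right) 14 \left(-26\right) = \left(-56\right) \left(-26\right) = 1456$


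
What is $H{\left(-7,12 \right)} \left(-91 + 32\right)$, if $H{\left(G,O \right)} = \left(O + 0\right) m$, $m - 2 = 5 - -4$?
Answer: $-7788$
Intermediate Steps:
$m = 11$ ($m = 2 + \left(5 - -4\right) = 2 + \left(5 + 4\right) = 2 + 9 = 11$)
$H{\left(G,O \right)} = 11 O$ ($H{\left(G,O \right)} = \left(O + 0\right) 11 = O 11 = 11 O$)
$H{\left(-7,12 \right)} \left(-91 + 32\right) = 11 \cdot 12 \left(-91 + 32\right) = 132 \left(-59\right) = -7788$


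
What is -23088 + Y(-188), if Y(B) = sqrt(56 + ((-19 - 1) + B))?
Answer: -23088 + 2*I*sqrt(38) ≈ -23088.0 + 12.329*I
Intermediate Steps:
Y(B) = sqrt(36 + B) (Y(B) = sqrt(56 + (-20 + B)) = sqrt(36 + B))
-23088 + Y(-188) = -23088 + sqrt(36 - 188) = -23088 + sqrt(-152) = -23088 + 2*I*sqrt(38)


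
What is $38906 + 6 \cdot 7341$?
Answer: $82952$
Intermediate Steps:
$38906 + 6 \cdot 7341 = 38906 + 44046 = 82952$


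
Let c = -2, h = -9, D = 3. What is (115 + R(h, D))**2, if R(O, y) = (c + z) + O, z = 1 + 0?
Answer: 11025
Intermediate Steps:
z = 1
R(O, y) = -1 + O (R(O, y) = (-2 + 1) + O = -1 + O)
(115 + R(h, D))**2 = (115 + (-1 - 9))**2 = (115 - 10)**2 = 105**2 = 11025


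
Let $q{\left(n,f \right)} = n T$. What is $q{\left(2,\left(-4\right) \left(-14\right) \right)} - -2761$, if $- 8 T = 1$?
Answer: $\frac{11043}{4} \approx 2760.8$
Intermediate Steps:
$T = - \frac{1}{8}$ ($T = \left(- \frac{1}{8}\right) 1 = - \frac{1}{8} \approx -0.125$)
$q{\left(n,f \right)} = - \frac{n}{8}$ ($q{\left(n,f \right)} = n \left(- \frac{1}{8}\right) = - \frac{n}{8}$)
$q{\left(2,\left(-4\right) \left(-14\right) \right)} - -2761 = \left(- \frac{1}{8}\right) 2 - -2761 = - \frac{1}{4} + \left(768 + 1993\right) = - \frac{1}{4} + 2761 = \frac{11043}{4}$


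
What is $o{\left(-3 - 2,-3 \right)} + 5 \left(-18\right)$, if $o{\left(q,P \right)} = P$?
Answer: $-93$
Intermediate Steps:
$o{\left(-3 - 2,-3 \right)} + 5 \left(-18\right) = -3 + 5 \left(-18\right) = -3 - 90 = -93$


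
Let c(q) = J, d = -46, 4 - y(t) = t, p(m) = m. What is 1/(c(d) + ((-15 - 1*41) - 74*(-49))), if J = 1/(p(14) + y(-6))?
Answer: 24/85681 ≈ 0.00028011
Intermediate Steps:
y(t) = 4 - t
J = 1/24 (J = 1/(14 + (4 - 1*(-6))) = 1/(14 + (4 + 6)) = 1/(14 + 10) = 1/24 ≈ 0.041667)
c(q) = 1/24
1/(c(d) + ((-15 - 1*41) - 74*(-49))) = 1/(1/24 + ((-15 - 1*41) - 74*(-49))) = 1/(1/24 + ((-15 - 41) + 3626)) = 1/(1/24 + (-56 + 3626)) = 1/(1/24 + 3570) = 1/(85681/24) = 24/85681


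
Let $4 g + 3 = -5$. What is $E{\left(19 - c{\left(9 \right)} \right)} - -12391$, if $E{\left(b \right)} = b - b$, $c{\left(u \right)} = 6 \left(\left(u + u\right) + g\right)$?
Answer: $12391$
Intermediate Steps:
$g = -2$ ($g = - \frac{3}{4} + \frac{1}{4} \left(-5\right) = - \frac{3}{4} - \frac{5}{4} = -2$)
$c{\left(u \right)} = -12 + 12 u$ ($c{\left(u \right)} = 6 \left(\left(u + u\right) - 2\right) = 6 \left(2 u - 2\right) = 6 \left(-2 + 2 u\right) = -12 + 12 u$)
$E{\left(b \right)} = 0$
$E{\left(19 - c{\left(9 \right)} \right)} - -12391 = 0 - -12391 = 0 + 12391 = 12391$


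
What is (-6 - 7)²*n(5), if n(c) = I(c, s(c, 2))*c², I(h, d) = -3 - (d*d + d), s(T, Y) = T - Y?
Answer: -63375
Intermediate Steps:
I(h, d) = -3 - d - d² (I(h, d) = -3 - (d² + d) = -3 - (d + d²) = -3 + (-d - d²) = -3 - d - d²)
n(c) = c²*(-1 - c - (-2 + c)²) (n(c) = (-3 - (c - 1*2) - (c - 1*2)²)*c² = (-3 - (c - 2) - (c - 2)²)*c² = (-3 - (-2 + c) - (-2 + c)²)*c² = (-3 + (2 - c) - (-2 + c)²)*c² = (-1 - c - (-2 + c)²)*c² = c²*(-1 - c - (-2 + c)²))
(-6 - 7)²*n(5) = (-6 - 7)²*(5²*(-5 - 1*5² + 3*5)) = (-13)²*(25*(-5 - 1*25 + 15)) = 169*(25*(-5 - 25 + 15)) = 169*(25*(-15)) = 169*(-375) = -63375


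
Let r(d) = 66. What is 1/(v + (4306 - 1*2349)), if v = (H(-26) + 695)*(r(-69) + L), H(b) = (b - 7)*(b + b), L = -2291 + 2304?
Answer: 1/192426 ≈ 5.1968e-6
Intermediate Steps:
L = 13
H(b) = 2*b*(-7 + b) (H(b) = (-7 + b)*(2*b) = 2*b*(-7 + b))
v = 190469 (v = (2*(-26)*(-7 - 26) + 695)*(66 + 13) = (2*(-26)*(-33) + 695)*79 = (1716 + 695)*79 = 2411*79 = 190469)
1/(v + (4306 - 1*2349)) = 1/(190469 + (4306 - 1*2349)) = 1/(190469 + (4306 - 2349)) = 1/(190469 + 1957) = 1/192426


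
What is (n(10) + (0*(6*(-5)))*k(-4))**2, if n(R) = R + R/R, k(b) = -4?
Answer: 121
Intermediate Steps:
n(R) = 1 + R (n(R) = R + 1 = 1 + R)
(n(10) + (0*(6*(-5)))*k(-4))**2 = ((1 + 10) + (0*(6*(-5)))*(-4))**2 = (11 + (0*(-30))*(-4))**2 = (11 + 0*(-4))**2 = (11 + 0)**2 = 11**2 = 121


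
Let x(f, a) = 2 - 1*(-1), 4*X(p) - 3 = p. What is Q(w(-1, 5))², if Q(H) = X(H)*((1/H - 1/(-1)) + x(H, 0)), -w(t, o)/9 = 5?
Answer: 1570009/900 ≈ 1744.5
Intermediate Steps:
X(p) = ¾ + p/4
x(f, a) = 3 (x(f, a) = 2 + 1 = 3)
w(t, o) = -45 (w(t, o) = -9*5 = -45)
Q(H) = (4 + 1/H)*(¾ + H/4) (Q(H) = (¾ + H/4)*((1/H - 1/(-1)) + 3) = (¾ + H/4)*((1/H - 1*(-1)) + 3) = (¾ + H/4)*((1/H + 1) + 3) = (¾ + H/4)*((1 + 1/H) + 3) = (¾ + H/4)*(4 + 1/H) = (4 + 1/H)*(¾ + H/4))
Q(w(-1, 5))² = (13/4 - 45 + (¾)/(-45))² = (13/4 - 45 + (¾)*(-1/45))² = (13/4 - 45 - 1/60)² = (-1253/30)² = 1570009/900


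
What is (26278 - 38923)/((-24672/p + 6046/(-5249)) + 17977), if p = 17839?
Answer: -236807747919/336614678225 ≈ -0.70350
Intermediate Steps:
(26278 - 38923)/((-24672/p + 6046/(-5249)) + 17977) = (26278 - 38923)/((-24672/17839 + 6046/(-5249)) + 17977) = -12645/((-24672*1/17839 + 6046*(-1/5249)) + 17977) = -12645/((-24672/17839 - 6046/5249) + 17977) = -12645/(-237357922/93636911 + 17977) = -12645/1683073391125/93636911 = -12645*93636911/1683073391125 = -236807747919/336614678225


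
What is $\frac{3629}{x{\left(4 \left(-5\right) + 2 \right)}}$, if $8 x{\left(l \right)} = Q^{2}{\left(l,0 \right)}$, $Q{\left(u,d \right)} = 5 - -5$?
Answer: $\frac{7258}{25} \approx 290.32$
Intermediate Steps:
$Q{\left(u,d \right)} = 10$ ($Q{\left(u,d \right)} = 5 + 5 = 10$)
$x{\left(l \right)} = \frac{25}{2}$ ($x{\left(l \right)} = \frac{10^{2}}{8} = \frac{1}{8} \cdot 100 = \frac{25}{2}$)
$\frac{3629}{x{\left(4 \left(-5\right) + 2 \right)}} = \frac{3629}{\frac{25}{2}} = 3629 \cdot \frac{2}{25} = \frac{7258}{25}$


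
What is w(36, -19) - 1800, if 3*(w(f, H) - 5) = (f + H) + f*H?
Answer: -6052/3 ≈ -2017.3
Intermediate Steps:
w(f, H) = 5 + H/3 + f/3 + H*f/3 (w(f, H) = 5 + ((f + H) + f*H)/3 = 5 + ((H + f) + H*f)/3 = 5 + (H + f + H*f)/3 = 5 + (H/3 + f/3 + H*f/3) = 5 + H/3 + f/3 + H*f/3)
w(36, -19) - 1800 = (5 + (⅓)*(-19) + (⅓)*36 + (⅓)*(-19)*36) - 1800 = (5 - 19/3 + 12 - 228) - 1800 = -652/3 - 1800 = -6052/3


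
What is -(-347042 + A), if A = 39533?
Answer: 307509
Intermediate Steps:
-(-347042 + A) = -(-347042 + 39533) = -1*(-307509) = 307509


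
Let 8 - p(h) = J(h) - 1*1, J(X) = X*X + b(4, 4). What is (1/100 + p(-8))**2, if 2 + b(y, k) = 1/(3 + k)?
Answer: 1383319249/490000 ≈ 2823.1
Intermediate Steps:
b(y, k) = -2 + 1/(3 + k)
J(X) = -13/7 + X**2 (J(X) = X*X + (-5 - 2*4)/(3 + 4) = X**2 + (-5 - 8)/7 = X**2 + (1/7)*(-13) = X**2 - 13/7 = -13/7 + X**2)
p(h) = 76/7 - h**2 (p(h) = 8 - ((-13/7 + h**2) - 1*1) = 8 - ((-13/7 + h**2) - 1) = 8 - (-20/7 + h**2) = 8 + (20/7 - h**2) = 76/7 - h**2)
(1/100 + p(-8))**2 = (1/100 + (76/7 - 1*(-8)**2))**2 = (1/100 + (76/7 - 1*64))**2 = (1/100 + (76/7 - 64))**2 = (1/100 - 372/7)**2 = (-37193/700)**2 = 1383319249/490000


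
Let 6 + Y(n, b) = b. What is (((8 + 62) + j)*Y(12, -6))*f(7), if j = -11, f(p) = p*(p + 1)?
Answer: -39648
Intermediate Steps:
Y(n, b) = -6 + b
f(p) = p*(1 + p)
(((8 + 62) + j)*Y(12, -6))*f(7) = (((8 + 62) - 11)*(-6 - 6))*(7*(1 + 7)) = ((70 - 11)*(-12))*(7*8) = (59*(-12))*56 = -708*56 = -39648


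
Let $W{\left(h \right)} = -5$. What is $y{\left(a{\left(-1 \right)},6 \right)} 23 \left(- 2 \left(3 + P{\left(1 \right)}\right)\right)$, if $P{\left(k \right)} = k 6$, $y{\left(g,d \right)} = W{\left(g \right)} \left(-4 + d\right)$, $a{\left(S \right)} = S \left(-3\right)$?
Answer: $4140$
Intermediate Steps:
$a{\left(S \right)} = - 3 S$
$y{\left(g,d \right)} = 20 - 5 d$ ($y{\left(g,d \right)} = - 5 \left(-4 + d\right) = 20 - 5 d$)
$P{\left(k \right)} = 6 k$
$y{\left(a{\left(-1 \right)},6 \right)} 23 \left(- 2 \left(3 + P{\left(1 \right)}\right)\right) = \left(20 - 30\right) 23 \left(- 2 \left(3 + 6 \cdot 1\right)\right) = \left(20 - 30\right) 23 \left(- 2 \left(3 + 6\right)\right) = \left(-10\right) 23 \left(\left(-2\right) 9\right) = \left(-230\right) \left(-18\right) = 4140$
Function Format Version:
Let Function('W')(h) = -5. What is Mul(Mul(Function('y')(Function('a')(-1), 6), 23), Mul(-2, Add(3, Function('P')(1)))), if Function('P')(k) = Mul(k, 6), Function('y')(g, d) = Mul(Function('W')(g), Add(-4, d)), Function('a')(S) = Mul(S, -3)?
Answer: 4140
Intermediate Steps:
Function('a')(S) = Mul(-3, S)
Function('y')(g, d) = Add(20, Mul(-5, d)) (Function('y')(g, d) = Mul(-5, Add(-4, d)) = Add(20, Mul(-5, d)))
Function('P')(k) = Mul(6, k)
Mul(Mul(Function('y')(Function('a')(-1), 6), 23), Mul(-2, Add(3, Function('P')(1)))) = Mul(Mul(Add(20, Mul(-5, 6)), 23), Mul(-2, Add(3, Mul(6, 1)))) = Mul(Mul(Add(20, -30), 23), Mul(-2, Add(3, 6))) = Mul(Mul(-10, 23), Mul(-2, 9)) = Mul(-230, -18) = 4140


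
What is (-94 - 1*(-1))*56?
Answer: -5208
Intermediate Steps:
(-94 - 1*(-1))*56 = (-94 + 1)*56 = -93*56 = -5208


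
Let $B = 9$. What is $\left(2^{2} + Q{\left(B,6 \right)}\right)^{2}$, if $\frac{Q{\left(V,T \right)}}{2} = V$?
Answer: $484$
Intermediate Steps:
$Q{\left(V,T \right)} = 2 V$
$\left(2^{2} + Q{\left(B,6 \right)}\right)^{2} = \left(2^{2} + 2 \cdot 9\right)^{2} = \left(4 + 18\right)^{2} = 22^{2} = 484$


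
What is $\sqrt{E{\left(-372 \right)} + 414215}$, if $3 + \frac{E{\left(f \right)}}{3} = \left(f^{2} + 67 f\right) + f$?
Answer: $\sqrt{753470} \approx 868.03$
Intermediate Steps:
$E{\left(f \right)} = -9 + 3 f^{2} + 204 f$ ($E{\left(f \right)} = -9 + 3 \left(\left(f^{2} + 67 f\right) + f\right) = -9 + 3 \left(f^{2} + 68 f\right) = -9 + \left(3 f^{2} + 204 f\right) = -9 + 3 f^{2} + 204 f$)
$\sqrt{E{\left(-372 \right)} + 414215} = \sqrt{\left(-9 + 3 \left(-372\right)^{2} + 204 \left(-372\right)\right) + 414215} = \sqrt{\left(-9 + 3 \cdot 138384 - 75888\right) + 414215} = \sqrt{\left(-9 + 415152 - 75888\right) + 414215} = \sqrt{339255 + 414215} = \sqrt{753470}$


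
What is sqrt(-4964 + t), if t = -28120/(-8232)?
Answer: I*sqrt(107193261)/147 ≈ 70.431*I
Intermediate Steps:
t = 3515/1029 (t = -28120*(-1/8232) = 3515/1029 ≈ 3.4159)
sqrt(-4964 + t) = sqrt(-4964 + 3515/1029) = sqrt(-5104441/1029) = I*sqrt(107193261)/147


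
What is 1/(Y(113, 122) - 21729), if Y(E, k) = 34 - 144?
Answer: -1/21839 ≈ -4.5790e-5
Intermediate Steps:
Y(E, k) = -110
1/(Y(113, 122) - 21729) = 1/(-110 - 21729) = 1/(-21839) = -1/21839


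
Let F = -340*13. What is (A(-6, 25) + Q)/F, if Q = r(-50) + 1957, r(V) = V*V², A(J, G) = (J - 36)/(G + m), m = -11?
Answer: 3619/130 ≈ 27.838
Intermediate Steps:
A(J, G) = (-36 + J)/(-11 + G) (A(J, G) = (J - 36)/(G - 11) = (-36 + J)/(-11 + G))
r(V) = V³
Q = -123043 (Q = (-50)³ + 1957 = -125000 + 1957 = -123043)
F = -4420
(A(-6, 25) + Q)/F = ((-36 - 6)/(-11 + 25) - 123043)/(-4420) = (-42/14 - 123043)*(-1/4420) = ((1/14)*(-42) - 123043)*(-1/4420) = (-3 - 123043)*(-1/4420) = -123046*(-1/4420) = 3619/130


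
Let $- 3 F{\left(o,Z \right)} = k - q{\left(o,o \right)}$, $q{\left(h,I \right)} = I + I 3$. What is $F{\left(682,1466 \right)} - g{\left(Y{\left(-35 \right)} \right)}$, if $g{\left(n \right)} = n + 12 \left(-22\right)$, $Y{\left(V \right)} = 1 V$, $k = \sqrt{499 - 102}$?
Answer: $\frac{3625}{3} - \frac{\sqrt{397}}{3} \approx 1201.7$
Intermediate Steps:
$q{\left(h,I \right)} = 4 I$ ($q{\left(h,I \right)} = I + 3 I = 4 I$)
$k = \sqrt{397} \approx 19.925$
$F{\left(o,Z \right)} = - \frac{\sqrt{397}}{3} + \frac{4 o}{3}$ ($F{\left(o,Z \right)} = - \frac{\sqrt{397} - 4 o}{3} = - \frac{\sqrt{397}}{3} + \frac{4 o}{3}$)
$Y{\left(V \right)} = V$
$g{\left(n \right)} = -264 + n$ ($g{\left(n \right)} = n - 264 = -264 + n$)
$F{\left(682,1466 \right)} - g{\left(Y{\left(-35 \right)} \right)} = \left(- \frac{\sqrt{397}}{3} + \frac{4}{3} \cdot 682\right) - \left(-264 - 35\right) = \left(- \frac{\sqrt{397}}{3} + \frac{2728}{3}\right) - -299 = \left(\frac{2728}{3} - \frac{\sqrt{397}}{3}\right) + 299 = \frac{3625}{3} - \frac{\sqrt{397}}{3}$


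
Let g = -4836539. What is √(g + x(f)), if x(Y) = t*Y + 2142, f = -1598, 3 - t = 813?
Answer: I*√3540017 ≈ 1881.5*I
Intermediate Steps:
t = -810 (t = 3 - 1*813 = 3 - 813 = -810)
x(Y) = 2142 - 810*Y (x(Y) = -810*Y + 2142 = 2142 - 810*Y)
√(g + x(f)) = √(-4836539 + (2142 - 810*(-1598))) = √(-4836539 + (2142 + 1294380)) = √(-4836539 + 1296522) = √(-3540017) = I*√3540017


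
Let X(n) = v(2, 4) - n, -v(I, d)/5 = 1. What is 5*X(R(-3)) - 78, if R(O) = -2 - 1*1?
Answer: -88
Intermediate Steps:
v(I, d) = -5 (v(I, d) = -5*1 = -5)
R(O) = -3 (R(O) = -2 - 1 = -3)
X(n) = -5 - n
5*X(R(-3)) - 78 = 5*(-5 - 1*(-3)) - 78 = 5*(-5 + 3) - 78 = 5*(-2) - 78 = -10 - 78 = -88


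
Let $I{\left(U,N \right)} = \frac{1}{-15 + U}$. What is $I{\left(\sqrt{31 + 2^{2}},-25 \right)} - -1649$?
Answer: $\frac{62659}{38} - \frac{\sqrt{35}}{190} \approx 1648.9$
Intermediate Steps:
$I{\left(\sqrt{31 + 2^{2}},-25 \right)} - -1649 = \frac{1}{-15 + \sqrt{31 + 2^{2}}} - -1649 = \frac{1}{-15 + \sqrt{31 + 4}} + 1649 = \frac{1}{-15 + \sqrt{35}} + 1649 = 1649 + \frac{1}{-15 + \sqrt{35}}$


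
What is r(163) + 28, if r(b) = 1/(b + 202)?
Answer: 10221/365 ≈ 28.003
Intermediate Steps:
r(b) = 1/(202 + b)
r(163) + 28 = 1/(202 + 163) + 28 = 1/365 + 28 = 10221/365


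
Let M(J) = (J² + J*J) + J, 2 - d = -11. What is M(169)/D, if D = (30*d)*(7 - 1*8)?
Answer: -1469/10 ≈ -146.90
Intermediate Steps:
d = 13 (d = 2 - 1*(-11) = 2 + 11 = 13)
M(J) = J + 2*J² (M(J) = (J² + J²) + J = 2*J² + J = J + 2*J²)
D = -390 (D = (30*13)*(7 - 1*8) = 390*(7 - 8) = 390*(-1) = -390)
M(169)/D = (169*(1 + 2*169))/(-390) = (169*(1 + 338))*(-1/390) = (169*339)*(-1/390) = 57291*(-1/390) = -1469/10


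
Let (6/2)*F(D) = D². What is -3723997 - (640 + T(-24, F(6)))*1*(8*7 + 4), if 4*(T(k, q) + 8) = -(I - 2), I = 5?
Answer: -3761872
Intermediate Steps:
F(D) = D²/3
T(k, q) = -35/4 (T(k, q) = -8 + (-(5 - 2))/4 = -8 + (-1*3)/4 = -8 + (¼)*(-3) = -8 - ¾ = -35/4)
-3723997 - (640 + T(-24, F(6)))*1*(8*7 + 4) = -3723997 - (640 - 35/4)*1*(8*7 + 4) = -3723997 - 2525*1*(56 + 4)/4 = -3723997 - 2525*1*60/4 = -3723997 - 2525*60/4 = -3723997 - 1*37875 = -3723997 - 37875 = -3761872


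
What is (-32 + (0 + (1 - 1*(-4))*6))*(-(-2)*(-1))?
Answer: 4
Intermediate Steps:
(-32 + (0 + (1 - 1*(-4))*6))*(-(-2)*(-1)) = (-32 + (0 + (1 + 4)*6))*(-2*1) = (-32 + (0 + 5*6))*(-2) = (-32 + (0 + 30))*(-2) = (-32 + 30)*(-2) = -2*(-2) = 4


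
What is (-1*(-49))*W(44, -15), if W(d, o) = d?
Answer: 2156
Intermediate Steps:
(-1*(-49))*W(44, -15) = -1*(-49)*44 = 49*44 = 2156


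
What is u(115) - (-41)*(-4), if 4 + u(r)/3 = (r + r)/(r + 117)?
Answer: -20071/116 ≈ -173.03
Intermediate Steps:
u(r) = -12 + 6*r/(117 + r) (u(r) = -12 + 3*((r + r)/(r + 117)) = -12 + 3*((2*r)/(117 + r)) = -12 + 3*(2*r/(117 + r)) = -12 + 6*r/(117 + r))
u(115) - (-41)*(-4) = 6*(-234 - 1*115)/(117 + 115) - (-41)*(-4) = 6*(-234 - 115)/232 - 1*164 = 6*(1/232)*(-349) - 164 = -1047/116 - 164 = -20071/116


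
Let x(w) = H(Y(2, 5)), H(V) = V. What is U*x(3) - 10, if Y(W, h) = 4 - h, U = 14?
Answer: -24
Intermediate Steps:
x(w) = -1 (x(w) = 4 - 1*5 = 4 - 5 = -1)
U*x(3) - 10 = 14*(-1) - 10 = -14 - 10 = -24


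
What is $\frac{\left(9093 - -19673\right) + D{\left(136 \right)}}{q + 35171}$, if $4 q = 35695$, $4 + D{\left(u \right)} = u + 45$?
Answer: $\frac{115772}{176379} \approx 0.65638$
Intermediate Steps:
$D{\left(u \right)} = 41 + u$ ($D{\left(u \right)} = -4 + \left(u + 45\right) = -4 + \left(45 + u\right) = 41 + u$)
$q = \frac{35695}{4}$ ($q = \frac{1}{4} \cdot 35695 = \frac{35695}{4} \approx 8923.8$)
$\frac{\left(9093 - -19673\right) + D{\left(136 \right)}}{q + 35171} = \frac{\left(9093 - -19673\right) + \left(41 + 136\right)}{\frac{35695}{4} + 35171} = \frac{\left(9093 + 19673\right) + 177}{\frac{176379}{4}} = \left(28766 + 177\right) \frac{4}{176379} = 28943 \cdot \frac{4}{176379} = \frac{115772}{176379}$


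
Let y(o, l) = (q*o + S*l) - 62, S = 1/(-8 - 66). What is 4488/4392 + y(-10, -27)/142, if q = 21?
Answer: -1713487/1922964 ≈ -0.89107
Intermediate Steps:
S = -1/74 (S = 1/(-74) = -1/74 ≈ -0.013514)
y(o, l) = -62 + 21*o - l/74 (y(o, l) = (21*o - l/74) - 62 = -62 + 21*o - l/74)
4488/4392 + y(-10, -27)/142 = 4488/4392 + (-62 + 21*(-10) - 1/74*(-27))/142 = 4488*(1/4392) + (-62 - 210 + 27/74)*(1/142) = 187/183 - 20101/74*1/142 = 187/183 - 20101/10508 = -1713487/1922964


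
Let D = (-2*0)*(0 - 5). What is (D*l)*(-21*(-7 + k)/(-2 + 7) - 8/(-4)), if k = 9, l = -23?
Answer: 0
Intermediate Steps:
D = 0 (D = 0*(-5) = 0)
(D*l)*(-21*(-7 + k)/(-2 + 7) - 8/(-4)) = (0*(-23))*(-21*(-7 + 9)/(-2 + 7) - 8/(-4)) = 0*(-21/(5/2) - 8*(-¼)) = 0*(-21/(5*(½)) + 2) = 0*(-21/5/2 + 2) = 0*(-21*⅖ + 2) = 0*(-42/5 + 2) = 0*(-32/5) = 0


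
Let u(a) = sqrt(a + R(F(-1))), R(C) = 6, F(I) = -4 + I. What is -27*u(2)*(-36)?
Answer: 1944*sqrt(2) ≈ 2749.2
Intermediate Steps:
u(a) = sqrt(6 + a) (u(a) = sqrt(a + 6) = sqrt(6 + a))
-27*u(2)*(-36) = -27*sqrt(6 + 2)*(-36) = -54*sqrt(2)*(-36) = 1944*sqrt(2)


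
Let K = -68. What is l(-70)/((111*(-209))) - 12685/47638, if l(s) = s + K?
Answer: -95901757/368384654 ≈ -0.26033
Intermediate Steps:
l(s) = -68 + s (l(s) = s - 68 = -68 + s)
l(-70)/((111*(-209))) - 12685/47638 = (-68 - 70)/((111*(-209))) - 12685/47638 = -138/(-23199) - 12685*1/47638 = -138*(-1/23199) - 12685/47638 = 46/7733 - 12685/47638 = -95901757/368384654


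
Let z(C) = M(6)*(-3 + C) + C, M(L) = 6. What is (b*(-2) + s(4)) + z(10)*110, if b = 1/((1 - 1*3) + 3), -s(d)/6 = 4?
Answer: 5694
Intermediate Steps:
s(d) = -24 (s(d) = -6*4 = -24)
b = 1 (b = 1/((1 - 3) + 3) = 1/(-2 + 3) = 1/1 = 1)
z(C) = -18 + 7*C (z(C) = 6*(-3 + C) + C = (-18 + 6*C) + C = -18 + 7*C)
(b*(-2) + s(4)) + z(10)*110 = (1*(-2) - 24) + (-18 + 7*10)*110 = (-2 - 24) + (-18 + 70)*110 = -26 + 52*110 = -26 + 5720 = 5694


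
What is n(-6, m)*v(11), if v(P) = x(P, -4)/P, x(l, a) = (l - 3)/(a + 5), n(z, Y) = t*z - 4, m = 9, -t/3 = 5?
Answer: 688/11 ≈ 62.545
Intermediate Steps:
t = -15 (t = -3*5 = -15)
n(z, Y) = -4 - 15*z (n(z, Y) = -15*z - 4 = -4 - 15*z)
x(l, a) = (-3 + l)/(5 + a)
v(P) = (-3 + P)/P (v(P) = ((-3 + P)/(5 - 4))/P = ((-3 + P)/1)/P = (1*(-3 + P))/P = (-3 + P)/P)
n(-6, m)*v(11) = (-4 - 15*(-6))*((-3 + 11)/11) = (-4 + 90)*((1/11)*8) = 86*(8/11) = 688/11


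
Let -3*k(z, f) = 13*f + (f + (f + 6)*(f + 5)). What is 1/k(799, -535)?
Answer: -1/90960 ≈ -1.0994e-5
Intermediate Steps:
k(z, f) = -14*f/3 - (5 + f)*(6 + f)/3 (k(z, f) = -(13*f + (f + (f + 6)*(f + 5)))/3 = -(13*f + (f + (6 + f)*(5 + f)))/3 = -(13*f + (f + (5 + f)*(6 + f)))/3 = -(14*f + (5 + f)*(6 + f))/3 = -14*f/3 - (5 + f)*(6 + f)/3)
1/k(799, -535) = 1/(-10 - 25/3*(-535) - ⅓*(-535)²) = 1/(-10 + 13375/3 - ⅓*286225) = 1/(-10 + 13375/3 - 286225/3) = 1/(-90960) = -1/90960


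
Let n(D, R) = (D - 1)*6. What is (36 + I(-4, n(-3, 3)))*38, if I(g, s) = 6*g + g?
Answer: 304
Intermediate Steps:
n(D, R) = -6 + 6*D (n(D, R) = (-1 + D)*6 = -6 + 6*D)
I(g, s) = 7*g
(36 + I(-4, n(-3, 3)))*38 = (36 + 7*(-4))*38 = (36 - 28)*38 = 8*38 = 304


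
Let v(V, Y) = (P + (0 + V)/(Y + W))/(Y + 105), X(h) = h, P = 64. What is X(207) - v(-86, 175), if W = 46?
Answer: 6397551/30940 ≈ 206.77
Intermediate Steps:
v(V, Y) = (64 + V/(46 + Y))/(105 + Y) (v(V, Y) = (64 + (0 + V)/(Y + 46))/(Y + 105) = (64 + V/(46 + Y))/(105 + Y))
X(207) - v(-86, 175) = 207 - (2944 - 86 + 64*175)/(4830 + 175² + 151*175) = 207 - (2944 - 86 + 11200)/(4830 + 30625 + 26425) = 207 - 14058/61880 = 207 - 1*7029/30940 = 207 - 7029/30940 = 6397551/30940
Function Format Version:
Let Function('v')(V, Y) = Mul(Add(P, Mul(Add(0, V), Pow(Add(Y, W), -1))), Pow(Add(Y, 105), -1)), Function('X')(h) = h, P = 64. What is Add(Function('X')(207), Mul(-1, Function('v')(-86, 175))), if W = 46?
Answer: Rational(6397551, 30940) ≈ 206.77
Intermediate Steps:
Function('v')(V, Y) = Mul(Pow(Add(105, Y), -1), Add(64, Mul(V, Pow(Add(46, Y), -1)))) (Function('v')(V, Y) = Mul(Add(64, Mul(Add(0, V), Pow(Add(Y, 46), -1))), Pow(Add(Y, 105), -1)) = Mul(Add(64, Mul(V, Pow(Add(46, Y), -1))), Pow(Add(105, Y), -1)) = Mul(Pow(Add(105, Y), -1), Add(64, Mul(V, Pow(Add(46, Y), -1)))))
Add(Function('X')(207), Mul(-1, Function('v')(-86, 175))) = Add(207, Mul(-1, Mul(Pow(Add(4830, Pow(175, 2), Mul(151, 175)), -1), Add(2944, -86, Mul(64, 175))))) = Add(207, Mul(-1, Mul(Pow(Add(4830, 30625, 26425), -1), Add(2944, -86, 11200)))) = Add(207, Mul(-1, Mul(Pow(61880, -1), 14058))) = Add(207, Mul(-1, Mul(Rational(1, 61880), 14058))) = Add(207, Mul(-1, Rational(7029, 30940))) = Add(207, Rational(-7029, 30940)) = Rational(6397551, 30940)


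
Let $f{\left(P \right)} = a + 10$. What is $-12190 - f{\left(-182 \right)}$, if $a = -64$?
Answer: $-12136$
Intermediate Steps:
$f{\left(P \right)} = -54$ ($f{\left(P \right)} = -64 + 10 = -54$)
$-12190 - f{\left(-182 \right)} = -12190 - -54 = -12190 + 54 = -12136$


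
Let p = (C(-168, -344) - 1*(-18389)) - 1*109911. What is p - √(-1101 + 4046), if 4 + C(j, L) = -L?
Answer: -91182 - √2945 ≈ -91236.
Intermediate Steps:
C(j, L) = -4 - L
p = -91182 (p = ((-4 - 1*(-344)) - 1*(-18389)) - 1*109911 = ((-4 + 344) + 18389) - 109911 = (340 + 18389) - 109911 = 18729 - 109911 = -91182)
p - √(-1101 + 4046) = -91182 - √(-1101 + 4046) = -91182 - √2945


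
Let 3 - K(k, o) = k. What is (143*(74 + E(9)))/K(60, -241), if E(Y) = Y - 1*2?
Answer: -3861/19 ≈ -203.21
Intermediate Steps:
K(k, o) = 3 - k
E(Y) = -2 + Y (E(Y) = Y - 2 = -2 + Y)
(143*(74 + E(9)))/K(60, -241) = (143*(74 + (-2 + 9)))/(3 - 1*60) = (143*(74 + 7))/(3 - 60) = (143*81)/(-57) = 11583*(-1/57) = -3861/19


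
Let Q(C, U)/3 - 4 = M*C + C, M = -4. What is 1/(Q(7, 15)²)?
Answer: 1/2601 ≈ 0.00038447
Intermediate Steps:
Q(C, U) = 12 - 9*C (Q(C, U) = 12 + 3*(-4*C + C) = 12 + 3*(-3*C) = 12 - 9*C)
1/(Q(7, 15)²) = 1/((12 - 9*7)²) = 1/((12 - 63)²) = 1/((-51)²) = 1/2601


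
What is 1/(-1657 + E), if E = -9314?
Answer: -1/10971 ≈ -9.1149e-5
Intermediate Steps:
1/(-1657 + E) = 1/(-1657 - 9314) = 1/(-10971) = -1/10971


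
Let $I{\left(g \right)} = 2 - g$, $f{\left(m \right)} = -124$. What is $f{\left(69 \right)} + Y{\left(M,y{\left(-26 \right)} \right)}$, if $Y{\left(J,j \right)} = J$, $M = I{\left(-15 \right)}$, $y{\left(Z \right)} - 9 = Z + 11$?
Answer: $-107$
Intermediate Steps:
$y{\left(Z \right)} = 20 + Z$ ($y{\left(Z \right)} = 9 + \left(Z + 11\right) = 9 + \left(11 + Z\right) = 20 + Z$)
$M = 17$ ($M = 2 - -15 = 2 + 15 = 17$)
$f{\left(69 \right)} + Y{\left(M,y{\left(-26 \right)} \right)} = -124 + 17 = -107$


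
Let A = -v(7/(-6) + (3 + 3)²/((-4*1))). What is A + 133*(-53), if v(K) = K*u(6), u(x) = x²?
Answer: -6683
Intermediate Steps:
v(K) = 36*K (v(K) = K*6² = K*36 = 36*K)
A = 366 (A = -36*(7/(-6) + (3 + 3)²/((-4*1))) = -36*(7*(-⅙) + 6²/(-4)) = -36*(-7/6 + 36*(-¼)) = -36*(-7/6 - 9) = -36*(-61)/6 = -1*(-366) = 366)
A + 133*(-53) = 366 + 133*(-53) = 366 - 7049 = -6683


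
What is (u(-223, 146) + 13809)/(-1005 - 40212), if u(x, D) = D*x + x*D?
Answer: 51307/41217 ≈ 1.2448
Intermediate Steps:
u(x, D) = 2*D*x (u(x, D) = D*x + D*x = 2*D*x)
(u(-223, 146) + 13809)/(-1005 - 40212) = (2*146*(-223) + 13809)/(-1005 - 40212) = (-65116 + 13809)/(-41217) = -51307*(-1/41217) = 51307/41217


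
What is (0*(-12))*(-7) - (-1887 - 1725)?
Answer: 3612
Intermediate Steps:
(0*(-12))*(-7) - (-1887 - 1725) = 0*(-7) - 1*(-3612) = 0 + 3612 = 3612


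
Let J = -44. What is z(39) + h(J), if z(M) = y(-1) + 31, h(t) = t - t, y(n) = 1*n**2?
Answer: 32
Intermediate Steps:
y(n) = n**2
h(t) = 0
z(M) = 32 (z(M) = (-1)**2 + 31 = 1 + 31 = 32)
z(39) + h(J) = 32 + 0 = 32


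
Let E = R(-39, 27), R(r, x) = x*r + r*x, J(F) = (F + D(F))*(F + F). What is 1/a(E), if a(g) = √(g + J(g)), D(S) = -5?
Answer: √12194/329238 ≈ 0.00033540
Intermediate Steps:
J(F) = 2*F*(-5 + F) (J(F) = (F - 5)*(F + F) = (-5 + F)*(2*F) = 2*F*(-5 + F))
R(r, x) = 2*r*x (R(r, x) = r*x + r*x = 2*r*x)
E = -2106 (E = 2*(-39)*27 = -2106)
a(g) = √(g + 2*g*(-5 + g))
1/a(E) = 1/(√(-2106*(-9 + 2*(-2106)))) = 1/(√(-2106*(-9 - 4212))) = 1/(√(-2106*(-4221))) = 1/(√8889426) = 1/(27*√12194) = √12194/329238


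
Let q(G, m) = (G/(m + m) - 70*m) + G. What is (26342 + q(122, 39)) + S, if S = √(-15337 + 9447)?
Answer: 925687/39 + I*√5890 ≈ 23736.0 + 76.746*I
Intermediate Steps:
S = I*√5890 (S = √(-5890) = I*√5890 ≈ 76.746*I)
q(G, m) = G - 70*m + G/(2*m) (q(G, m) = (G/((2*m)) - 70*m) + G = ((1/(2*m))*G - 70*m) + G = (G/(2*m) - 70*m) + G = (-70*m + G/(2*m)) + G = G - 70*m + G/(2*m))
(26342 + q(122, 39)) + S = (26342 + (122 - 70*39 + (½)*122/39)) + I*√5890 = (26342 + (122 - 2730 + (½)*122*(1/39))) + I*√5890 = (26342 + (122 - 2730 + 61/39)) + I*√5890 = (26342 - 101651/39) + I*√5890 = 925687/39 + I*√5890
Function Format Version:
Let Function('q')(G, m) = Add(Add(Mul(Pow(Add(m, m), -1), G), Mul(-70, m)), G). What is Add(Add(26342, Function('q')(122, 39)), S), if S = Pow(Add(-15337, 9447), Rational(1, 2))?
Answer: Add(Rational(925687, 39), Mul(I, Pow(5890, Rational(1, 2)))) ≈ Add(23736., Mul(76.746, I))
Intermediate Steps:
S = Mul(I, Pow(5890, Rational(1, 2))) (S = Pow(-5890, Rational(1, 2)) = Mul(I, Pow(5890, Rational(1, 2))) ≈ Mul(76.746, I))
Function('q')(G, m) = Add(G, Mul(-70, m), Mul(Rational(1, 2), G, Pow(m, -1))) (Function('q')(G, m) = Add(Add(Mul(Pow(Mul(2, m), -1), G), Mul(-70, m)), G) = Add(Add(Mul(Mul(Rational(1, 2), Pow(m, -1)), G), Mul(-70, m)), G) = Add(Add(Mul(Rational(1, 2), G, Pow(m, -1)), Mul(-70, m)), G) = Add(Add(Mul(-70, m), Mul(Rational(1, 2), G, Pow(m, -1))), G) = Add(G, Mul(-70, m), Mul(Rational(1, 2), G, Pow(m, -1))))
Add(Add(26342, Function('q')(122, 39)), S) = Add(Add(26342, Add(122, Mul(-70, 39), Mul(Rational(1, 2), 122, Pow(39, -1)))), Mul(I, Pow(5890, Rational(1, 2)))) = Add(Add(26342, Add(122, -2730, Mul(Rational(1, 2), 122, Rational(1, 39)))), Mul(I, Pow(5890, Rational(1, 2)))) = Add(Add(26342, Add(122, -2730, Rational(61, 39))), Mul(I, Pow(5890, Rational(1, 2)))) = Add(Add(26342, Rational(-101651, 39)), Mul(I, Pow(5890, Rational(1, 2)))) = Add(Rational(925687, 39), Mul(I, Pow(5890, Rational(1, 2))))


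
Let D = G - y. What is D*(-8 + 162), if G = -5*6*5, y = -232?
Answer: 12628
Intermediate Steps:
G = -150 (G = -30*5 = -150)
D = 82 (D = -150 - 1*(-232) = -150 + 232 = 82)
D*(-8 + 162) = 82*(-8 + 162) = 82*154 = 12628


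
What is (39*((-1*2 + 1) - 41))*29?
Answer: -47502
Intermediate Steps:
(39*((-1*2 + 1) - 41))*29 = (39*((-2 + 1) - 41))*29 = (39*(-1 - 41))*29 = (39*(-42))*29 = -1638*29 = -47502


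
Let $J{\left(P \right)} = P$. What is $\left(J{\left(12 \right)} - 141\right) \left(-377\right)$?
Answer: $48633$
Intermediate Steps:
$\left(J{\left(12 \right)} - 141\right) \left(-377\right) = \left(12 - 141\right) \left(-377\right) = \left(-129\right) \left(-377\right) = 48633$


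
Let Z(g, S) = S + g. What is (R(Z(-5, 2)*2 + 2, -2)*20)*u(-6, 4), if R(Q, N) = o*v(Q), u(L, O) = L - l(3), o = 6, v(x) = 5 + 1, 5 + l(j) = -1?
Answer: 0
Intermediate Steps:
l(j) = -6 (l(j) = -5 - 1 = -6)
v(x) = 6
u(L, O) = 6 + L (u(L, O) = L - 1*(-6) = L + 6 = 6 + L)
R(Q, N) = 36 (R(Q, N) = 6*6 = 36)
(R(Z(-5, 2)*2 + 2, -2)*20)*u(-6, 4) = (36*20)*(6 - 6) = 720*0 = 0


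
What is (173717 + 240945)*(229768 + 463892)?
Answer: 287634442920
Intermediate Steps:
(173717 + 240945)*(229768 + 463892) = 414662*693660 = 287634442920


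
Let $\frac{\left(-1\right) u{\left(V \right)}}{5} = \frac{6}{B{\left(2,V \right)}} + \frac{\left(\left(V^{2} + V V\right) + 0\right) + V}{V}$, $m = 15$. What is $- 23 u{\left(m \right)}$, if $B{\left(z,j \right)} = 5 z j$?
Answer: $\frac{17848}{5} \approx 3569.6$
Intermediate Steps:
$B{\left(z,j \right)} = 5 j z$
$u{\left(V \right)} = - \frac{3}{V} - \frac{5 \left(V + 2 V^{2}\right)}{V}$ ($u{\left(V \right)} = - 5 \left(\frac{6}{5 V 2} + \frac{\left(\left(V^{2} + V V\right) + 0\right) + V}{V}\right) = - 5 \left(\frac{6}{10 V} + \frac{\left(\left(V^{2} + V^{2}\right) + 0\right) + V}{V}\right) = - 5 \left(6 \frac{1}{10 V} + \frac{\left(2 V^{2} + 0\right) + V}{V}\right) = - 5 \left(\frac{3}{5 V} + \frac{2 V^{2} + V}{V}\right) = - 5 \left(\frac{3}{5 V} + \frac{V + 2 V^{2}}{V}\right) = - \frac{3}{V} - \frac{5 \left(V + 2 V^{2}\right)}{V}$)
$- 23 u{\left(m \right)} = - 23 \left(-5 - 150 - \frac{3}{15}\right) = - 23 \left(-5 - 150 - \frac{1}{5}\right) = \left(-23\right) \left(- \frac{776}{5}\right) = \frac{17848}{5}$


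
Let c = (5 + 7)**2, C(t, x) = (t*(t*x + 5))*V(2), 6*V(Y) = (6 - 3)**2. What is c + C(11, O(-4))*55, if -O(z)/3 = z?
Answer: 248943/2 ≈ 1.2447e+5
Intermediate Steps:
O(z) = -3*z
V(Y) = 3/2 (V(Y) = (6 - 3)**2/6 = (1/6)*3**2 = (1/6)*9 = 3/2)
C(t, x) = 3*t*(5 + t*x)/2 (C(t, x) = (t*(t*x + 5))*(3/2) = (t*(5 + t*x))*(3/2) = 3*t*(5 + t*x)/2)
c = 144 (c = 12**2 = 144)
c + C(11, O(-4))*55 = 144 + ((3/2)*11*(5 + 11*(-3*(-4))))*55 = 144 + ((3/2)*11*(5 + 11*12))*55 = 144 + ((3/2)*11*(5 + 132))*55 = 144 + ((3/2)*11*137)*55 = 144 + (4521/2)*55 = 144 + 248655/2 = 248943/2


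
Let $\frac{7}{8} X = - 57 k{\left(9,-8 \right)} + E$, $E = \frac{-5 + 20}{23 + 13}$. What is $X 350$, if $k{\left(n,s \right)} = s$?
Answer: $\frac{547700}{3} \approx 1.8257 \cdot 10^{5}$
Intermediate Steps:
$E = \frac{5}{12}$ ($E = \frac{15}{36} = 15 \cdot \frac{1}{36} = \frac{5}{12} \approx 0.41667$)
$X = \frac{10954}{21}$ ($X = \frac{8 \left(\left(-57\right) \left(-8\right) + \frac{5}{12}\right)}{7} = \frac{8 \left(456 + \frac{5}{12}\right)}{7} = \frac{8}{7} \cdot \frac{5477}{12} = \frac{10954}{21} \approx 521.62$)
$X 350 = \frac{10954}{21} \cdot 350 = \frac{547700}{3}$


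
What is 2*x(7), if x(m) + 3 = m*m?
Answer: 92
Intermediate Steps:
x(m) = -3 + m**2 (x(m) = -3 + m*m = -3 + m**2)
2*x(7) = 2*(-3 + 7**2) = 2*(-3 + 49) = 2*46 = 92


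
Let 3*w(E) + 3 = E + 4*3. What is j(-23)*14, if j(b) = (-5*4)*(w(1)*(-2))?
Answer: 5600/3 ≈ 1866.7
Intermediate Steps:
w(E) = 3 + E/3 (w(E) = -1 + (E + 4*3)/3 = -1 + (E + 12)/3 = -1 + (12 + E)/3 = -1 + (4 + E/3) = 3 + E/3)
j(b) = 400/3 (j(b) = (-5*4)*((3 + (1/3)*1)*(-2)) = -20*(3 + 1/3)*(-2) = -200*(-2)/3 = -20*(-20/3) = 400/3)
j(-23)*14 = (400/3)*14 = 5600/3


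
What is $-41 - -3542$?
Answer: $3501$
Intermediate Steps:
$-41 - -3542 = -41 + 3542 = 3501$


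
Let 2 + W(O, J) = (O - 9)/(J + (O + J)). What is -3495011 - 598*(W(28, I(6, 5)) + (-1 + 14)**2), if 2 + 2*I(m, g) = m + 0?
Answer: -57523713/16 ≈ -3.5952e+6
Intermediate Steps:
I(m, g) = -1 + m/2 (I(m, g) = -1 + (m + 0)/2 = -1 + m/2)
W(O, J) = -2 + (-9 + O)/(O + 2*J) (W(O, J) = -2 + (O - 9)/(J + (O + J)) = -2 + (-9 + O)/(J + (J + O)) = -2 + (-9 + O)/(O + 2*J))
-3495011 - 598*(W(28, I(6, 5)) + (-1 + 14)**2) = -3495011 - 598*((-9 - 1*28 - 4*(-1 + (1/2)*6))/(28 + 2*(-1 + (1/2)*6)) + (-1 + 14)**2) = -3495011 - 598*((-9 - 28 - 4*(-1 + 3))/(28 + 2*(-1 + 3)) + 13**2) = -3495011 - 598*((-9 - 28 - 4*2)/(28 + 2*2) + 169) = -3495011 - 598*((-9 - 28 - 8)/(28 + 4) + 169) = -3495011 - 598*(-45/32 + 169) = -3495011 - 598*5363/32 = -3495011 - 1*1603537/16 = -3495011 - 1603537/16 = -57523713/16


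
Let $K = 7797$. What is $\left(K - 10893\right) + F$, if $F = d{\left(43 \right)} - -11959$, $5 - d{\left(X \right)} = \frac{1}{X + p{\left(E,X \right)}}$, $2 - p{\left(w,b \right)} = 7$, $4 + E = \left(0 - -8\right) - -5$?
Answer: $\frac{336983}{38} \approx 8868.0$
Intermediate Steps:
$E = 9$ ($E = -4 + \left(\left(0 - -8\right) - -5\right) = -4 + \left(\left(0 + 8\right) + 5\right) = -4 + \left(8 + 5\right) = -4 + 13 = 9$)
$p{\left(w,b \right)} = -5$ ($p{\left(w,b \right)} = 2 - 7 = -5$)
$d{\left(X \right)} = 5 - \frac{1}{-5 + X}$ ($d{\left(X \right)} = 5 - \frac{1}{X - 5} = 5 - \frac{1}{-5 + X}$)
$F = \frac{454631}{38}$ ($F = \frac{-26 + 5 \cdot 43}{-5 + 43} - -11959 = \frac{-26 + 215}{38} + 11959 = \frac{1}{38} \cdot 189 + 11959 = \frac{189}{38} + 11959 = \frac{454631}{38} \approx 11964.0$)
$\left(K - 10893\right) + F = \left(7797 - 10893\right) + \frac{454631}{38} = -3096 + \frac{454631}{38} = \frac{336983}{38}$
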